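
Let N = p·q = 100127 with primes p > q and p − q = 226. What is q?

223

Since p = q + 226, we have 100127 = q(q + 226), so q² + 226q − 100127 = 0.
Discriminant: 226² + 4·100127 = 51076 + 400508 = 451584; √451584 = 672.
q = (−226 + 672)/2 = 223, and p = q + 226 = 449.
Check: 223 · 449 = 100127.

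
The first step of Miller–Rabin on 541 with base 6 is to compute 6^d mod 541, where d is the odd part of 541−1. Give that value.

541 − 1 = 540 = 2^2 · 135, so d = 135.
6^1 ≡ 6 (mod 541)
6^2 ≡ 6^2 = 36 ≡ 36 (mod 541)
6^4 ≡ 36^2 = 1296 ≡ 214 (mod 541)
6^8 ≡ 214^2 = 45796 ≡ 352 (mod 541)
6^16 ≡ 352^2 = 123904 ≡ 15 (mod 541)
6^32 ≡ 15^2 = 225 ≡ 225 (mod 541)
6^64 ≡ 225^2 = 50625 ≡ 312 (mod 541)
6^128 ≡ 312^2 = 97344 ≡ 505 (mod 541)
135 = 128 + 4 + 2 + 1 in binary powers of 2.
So 6^135 ≡ 505 · 214 · 36 · 6 ≡ 52 (mod 541).
Squaring chain: 52 → 540; reaches −1, so base 6 does not prove 541 composite.

52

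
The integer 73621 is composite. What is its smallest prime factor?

73621 is odd.
Digit sum 19, not divisible by 3.
Ends in 1: not divisible by 5.
7: 73621 = 7·10517 + 2
11: 73621 = 11·6692 + 9
13: 73621 = 13·5663 + 2
17: 73621 = 17·4330 + 11
19: 73621 = 19·3874 + 15
23: 73621 = 23·3200 + 21
29: 73621 = 29·2538 + 19
31: 73621 = 31·2374 + 27
37: 73621 = 37·1989 + 28
41: 73621 = 41·1795 + 26
43: 73621 = 43·1712 + 5
47: 73621 = 47·1566 + 19
53: 73621 = 53·1389 + 4
59: 73621 = 59·1247 + 48
61: 73621 = 61·1206 + 55
67: 73621 = 67·1098 + 55
71: 73621 = 71·1036 + 65
73: 73621 = 73·1008 + 37
79: 73621 = 79·931 + 72
83: 73621 = 83·887

83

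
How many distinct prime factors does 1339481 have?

5

1339481 = 11 · 121771
121771 = 13 · 9367
9367 = 17 · 551
551 = 19 · 29
1339481 = 11 · 13 · 17 · 19 · 29, which has 5 distinct prime factors.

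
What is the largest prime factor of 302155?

97

302155 = 5 · 60431
60431 = 7 · 8633
8633 = 89 · 97
97 is prime.
So 302155 = 5 · 7 · 89 · 97; the largest prime factor is 97.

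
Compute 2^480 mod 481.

2^1 ≡ 2 (mod 481)
2^2 ≡ 2^2 = 4 ≡ 4 (mod 481)
2^4 ≡ 4^2 = 16 ≡ 16 (mod 481)
2^8 ≡ 16^2 = 256 ≡ 256 (mod 481)
2^16 ≡ 256^2 = 65536 ≡ 120 (mod 481)
2^32 ≡ 120^2 = 14400 ≡ 451 (mod 481)
2^64 ≡ 451^2 = 203401 ≡ 419 (mod 481)
2^128 ≡ 419^2 = 175561 ≡ 477 (mod 481)
2^256 ≡ 477^2 = 227529 ≡ 16 (mod 481)
480 = 256 + 128 + 64 + 32 in binary powers of 2.
So 2^480 ≡ 16 · 477 · 419 · 451 ≡ 248 (mod 481).
Since 248 ≠ 1, base 2 is a Fermat witness: 481 is composite.

248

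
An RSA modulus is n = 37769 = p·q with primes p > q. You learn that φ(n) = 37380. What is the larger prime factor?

φ(n) = (p−1)(q−1) = n − (p+q) + 1, so p + q = 37769 − 37380 + 1 = 390.
p and q are the roots of t² − 390t + 37769 = 0.
Discriminant: 390² − 4·37769 = 152100 − 151076 = 1024; √1024 = 32.
q = (390 − 32)/2 = 179, p = (390 + 32)/2 = 211.
Check: 179 · 211 = 37769.

211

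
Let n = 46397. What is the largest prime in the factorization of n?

83

46397 = 13 · 3569
3569 = 43 · 83
83 is prime.
So 46397 = 13 · 43 · 83; the largest prime factor is 83.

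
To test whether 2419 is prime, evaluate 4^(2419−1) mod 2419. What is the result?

4^1 ≡ 4 (mod 2419)
4^2 ≡ 4^2 = 16 ≡ 16 (mod 2419)
4^4 ≡ 16^2 = 256 ≡ 256 (mod 2419)
4^8 ≡ 256^2 = 65536 ≡ 223 (mod 2419)
4^16 ≡ 223^2 = 49729 ≡ 1349 (mod 2419)
4^32 ≡ 1349^2 = 1819801 ≡ 713 (mod 2419)
4^64 ≡ 713^2 = 508369 ≡ 379 (mod 2419)
4^128 ≡ 379^2 = 143641 ≡ 920 (mod 2419)
4^256 ≡ 920^2 = 846400 ≡ 2169 (mod 2419)
4^512 ≡ 2169^2 = 4704561 ≡ 2025 (mod 2419)
4^1024 ≡ 2025^2 = 4100625 ≡ 420 (mod 2419)
4^2048 ≡ 420^2 = 176400 ≡ 2232 (mod 2419)
2418 = 2048 + 256 + 64 + 32 + 16 + 2 in binary powers of 2.
So 4^2418 ≡ 2232 · 2169 · 379 · 713 · 1349 · 16 ≡ 879 (mod 2419).
Since 879 ≠ 1, base 4 is a Fermat witness: 2419 is composite.

879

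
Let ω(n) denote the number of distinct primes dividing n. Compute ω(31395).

5

31395 = 3 · 10465
10465 = 5 · 2093
2093 = 7 · 299
299 = 13 · 23
31395 = 3 · 5 · 7 · 13 · 23, which has 5 distinct prime factors.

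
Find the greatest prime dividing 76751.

76751 = 23 · 3337
3337 = 47 · 71
71 is prime.
So 76751 = 23 · 47 · 71; the largest prime factor is 71.

71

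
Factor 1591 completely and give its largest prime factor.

1591 = 37 · 43
43 is prime.
So 1591 = 37 · 43; the largest prime factor is 43.

43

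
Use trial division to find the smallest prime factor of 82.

82 is even: 2 divides it.

2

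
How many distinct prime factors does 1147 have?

2

1147 = 31 · 37
1147 = 31 · 37, which has 2 distinct prime factors.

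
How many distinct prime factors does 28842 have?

5

28842 = 2 · 14421
14421 = 3 · 4807
4807 = 11 · 437
437 = 19 · 23
28842 = 2 · 3 · 11 · 19 · 23, which has 5 distinct prime factors.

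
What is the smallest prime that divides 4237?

4237 is odd.
Digit sum 16, not divisible by 3.
Ends in 7: not divisible by 5.
7: 4237 = 7·605 + 2
11: 4237 = 11·385 + 2
13: 4237 = 13·325 + 12
17: 4237 = 17·249 + 4
19: 4237 = 19·223

19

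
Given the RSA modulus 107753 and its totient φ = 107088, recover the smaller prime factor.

277

φ(n) = (p−1)(q−1) = n − (p+q) + 1, so p + q = 107753 − 107088 + 1 = 666.
p and q are the roots of t² − 666t + 107753 = 0.
Discriminant: 666² − 4·107753 = 443556 − 431012 = 12544; √12544 = 112.
q = (666 − 112)/2 = 277, p = (666 + 112)/2 = 389.
Check: 277 · 389 = 107753.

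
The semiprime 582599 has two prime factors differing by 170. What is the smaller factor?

683

Since p = q + 170, we have 582599 = q(q + 170), so q² + 170q − 582599 = 0.
Discriminant: 170² + 4·582599 = 28900 + 2330396 = 2359296; √2359296 = 1536.
q = (−170 + 1536)/2 = 683, and p = q + 170 = 853.
Check: 683 · 853 = 582599.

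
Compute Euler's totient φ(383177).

362880

Factor: 383177 = 29 · 73 · 181.
φ(383177) = (29−1) · (73−1) · (181−1) = 28 · 72 · 180 = 362880.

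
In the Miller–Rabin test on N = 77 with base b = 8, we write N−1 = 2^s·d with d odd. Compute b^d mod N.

29

77 − 1 = 76 = 2^2 · 19, so d = 19.
8^1 ≡ 8 (mod 77)
8^2 ≡ 8^2 = 64 ≡ 64 (mod 77)
8^4 ≡ 64^2 = 4096 ≡ 15 (mod 77)
8^8 ≡ 15^2 = 225 ≡ 71 (mod 77)
8^16 ≡ 71^2 = 5041 ≡ 36 (mod 77)
19 = 16 + 2 + 1 in binary powers of 2.
So 8^19 ≡ 36 · 64 · 8 ≡ 29 (mod 77).
Squaring chain: 29 → 71; never reaches −1, so base 8 is a Miller–Rabin witness that 77 is composite.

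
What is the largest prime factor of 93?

93 = 3 · 31
31 is prime.
So 93 = 3 · 31; the largest prime factor is 31.

31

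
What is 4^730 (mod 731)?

16

4^1 ≡ 4 (mod 731)
4^2 ≡ 4^2 = 16 ≡ 16 (mod 731)
4^4 ≡ 16^2 = 256 ≡ 256 (mod 731)
4^8 ≡ 256^2 = 65536 ≡ 477 (mod 731)
4^16 ≡ 477^2 = 227529 ≡ 188 (mod 731)
4^32 ≡ 188^2 = 35344 ≡ 256 (mod 731)
4^64 ≡ 256^2 = 65536 ≡ 477 (mod 731)
4^128 ≡ 477^2 = 227529 ≡ 188 (mod 731)
4^256 ≡ 188^2 = 35344 ≡ 256 (mod 731)
4^512 ≡ 256^2 = 65536 ≡ 477 (mod 731)
730 = 512 + 128 + 64 + 16 + 8 + 2 in binary powers of 2.
So 4^730 ≡ 477 · 188 · 477 · 188 · 477 · 16 ≡ 16 (mod 731).
Since 16 ≠ 1, base 4 is a Fermat witness: 731 is composite.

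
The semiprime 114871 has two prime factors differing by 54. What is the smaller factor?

Since p = q + 54, we have 114871 = q(q + 54), so q² + 54q − 114871 = 0.
Discriminant: 54² + 4·114871 = 2916 + 459484 = 462400; √462400 = 680.
q = (−54 + 680)/2 = 313, and p = q + 54 = 367.
Check: 313 · 367 = 114871.

313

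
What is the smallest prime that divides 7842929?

7842929 is odd.
Digit sum 41, not divisible by 3.
Ends in 9: not divisible by 5.
7: 7842929 = 7·1120418 + 3
11: 7842929 = 11·712993 + 6
13: 7842929 = 13·603302 + 3
17: 7842929 = 17·461348 + 13
19: 7842929 = 19·412785 + 14
23: 7842929 = 23·340996 + 21
29: 7842929 = 29·270445 + 24
31: 7842929 = 31·252997 + 22
37: 7842929 = 37·211971 + 2
41: 7842929 = 41·191290 + 39
43: 7842929 = 43·182393 + 30
47: 7842929 = 47·166870 + 39
53: 7842929 = 53·147979 + 42
59: 7842929 = 59·132931

59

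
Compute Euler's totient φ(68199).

44856

Factor: 68199 = 3 · 127 · 179.
φ(68199) = (3−1) · (127−1) · (179−1) = 2 · 126 · 178 = 44856.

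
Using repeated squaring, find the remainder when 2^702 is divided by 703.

628

2^1 ≡ 2 (mod 703)
2^2 ≡ 2^2 = 4 ≡ 4 (mod 703)
2^4 ≡ 4^2 = 16 ≡ 16 (mod 703)
2^8 ≡ 16^2 = 256 ≡ 256 (mod 703)
2^16 ≡ 256^2 = 65536 ≡ 157 (mod 703)
2^32 ≡ 157^2 = 24649 ≡ 44 (mod 703)
2^64 ≡ 44^2 = 1936 ≡ 530 (mod 703)
2^128 ≡ 530^2 = 280900 ≡ 403 (mod 703)
2^256 ≡ 403^2 = 162409 ≡ 16 (mod 703)
2^512 ≡ 16^2 = 256 ≡ 256 (mod 703)
702 = 512 + 128 + 32 + 16 + 8 + 4 + 2 in binary powers of 2.
So 2^702 ≡ 256 · 403 · 44 · 157 · 256 · 16 · 4 ≡ 628 (mod 703).
Since 628 ≠ 1, base 2 is a Fermat witness: 703 is composite.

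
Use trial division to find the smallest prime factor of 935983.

31

935983 is odd.
Digit sum 37, not divisible by 3.
Ends in 3: not divisible by 5.
7: 935983 = 7·133711 + 6
11: 935983 = 11·85089 + 4
13: 935983 = 13·71998 + 9
17: 935983 = 17·55057 + 14
19: 935983 = 19·49262 + 5
23: 935983 = 23·40694 + 21
29: 935983 = 29·32275 + 8
31: 935983 = 31·30193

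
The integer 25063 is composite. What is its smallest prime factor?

71

25063 is odd.
Digit sum 16, not divisible by 3.
Ends in 3: not divisible by 5.
7: 25063 = 7·3580 + 3
11: 25063 = 11·2278 + 5
13: 25063 = 13·1927 + 12
17: 25063 = 17·1474 + 5
19: 25063 = 19·1319 + 2
23: 25063 = 23·1089 + 16
29: 25063 = 29·864 + 7
31: 25063 = 31·808 + 15
37: 25063 = 37·677 + 14
41: 25063 = 41·611 + 12
43: 25063 = 43·582 + 37
47: 25063 = 47·533 + 12
53: 25063 = 53·472 + 47
59: 25063 = 59·424 + 47
61: 25063 = 61·410 + 53
67: 25063 = 67·374 + 5
71: 25063 = 71·353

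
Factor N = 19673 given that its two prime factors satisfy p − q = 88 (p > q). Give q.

Since p = q + 88, we have 19673 = q(q + 88), so q² + 88q − 19673 = 0.
Discriminant: 88² + 4·19673 = 7744 + 78692 = 86436; √86436 = 294.
q = (−88 + 294)/2 = 103, and p = q + 88 = 191.
Check: 103 · 191 = 19673.

103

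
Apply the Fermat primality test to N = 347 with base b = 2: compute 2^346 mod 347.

1

2^1 ≡ 2 (mod 347)
2^2 ≡ 2^2 = 4 ≡ 4 (mod 347)
2^4 ≡ 4^2 = 16 ≡ 16 (mod 347)
2^8 ≡ 16^2 = 256 ≡ 256 (mod 347)
2^16 ≡ 256^2 = 65536 ≡ 300 (mod 347)
2^32 ≡ 300^2 = 90000 ≡ 127 (mod 347)
2^64 ≡ 127^2 = 16129 ≡ 167 (mod 347)
2^128 ≡ 167^2 = 27889 ≡ 129 (mod 347)
2^256 ≡ 129^2 = 16641 ≡ 332 (mod 347)
346 = 256 + 64 + 16 + 8 + 2 in binary powers of 2.
So 2^346 ≡ 332 · 167 · 300 · 256 · 4 ≡ 1 (mod 347).
Since the result is 1, base 2 gives no evidence that 347 is composite.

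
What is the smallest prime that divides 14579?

14579 is odd.
Digit sum 26, not divisible by 3.
Ends in 9: not divisible by 5.
7: 14579 = 7·2082 + 5
11: 14579 = 11·1325 + 4
13: 14579 = 13·1121 + 6
17: 14579 = 17·857 + 10
19: 14579 = 19·767 + 6
23: 14579 = 23·633 + 20
29: 14579 = 29·502 + 21
31: 14579 = 31·470 + 9
37: 14579 = 37·394 + 1
41: 14579 = 41·355 + 24
43: 14579 = 43·339 + 2
47: 14579 = 47·310 + 9
53: 14579 = 53·275 + 4
59: 14579 = 59·247 + 6
61: 14579 = 61·239

61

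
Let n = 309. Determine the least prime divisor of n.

309 is odd.
Digit sum 12, divisible by 3.

3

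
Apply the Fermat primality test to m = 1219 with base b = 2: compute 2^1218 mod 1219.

785

2^1 ≡ 2 (mod 1219)
2^2 ≡ 2^2 = 4 ≡ 4 (mod 1219)
2^4 ≡ 4^2 = 16 ≡ 16 (mod 1219)
2^8 ≡ 16^2 = 256 ≡ 256 (mod 1219)
2^16 ≡ 256^2 = 65536 ≡ 929 (mod 1219)
2^32 ≡ 929^2 = 863041 ≡ 1208 (mod 1219)
2^64 ≡ 1208^2 = 1459264 ≡ 121 (mod 1219)
2^128 ≡ 121^2 = 14641 ≡ 13 (mod 1219)
2^256 ≡ 13^2 = 169 ≡ 169 (mod 1219)
2^512 ≡ 169^2 = 28561 ≡ 524 (mod 1219)
2^1024 ≡ 524^2 = 274576 ≡ 301 (mod 1219)
1218 = 1024 + 128 + 64 + 2 in binary powers of 2.
So 2^1218 ≡ 301 · 13 · 121 · 4 ≡ 785 (mod 1219).
Since 785 ≠ 1, base 2 is a Fermat witness: 1219 is composite.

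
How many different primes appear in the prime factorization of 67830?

67830 = 2 · 33915
33915 = 3 · 11305
11305 = 5 · 2261
2261 = 7 · 323
323 = 17 · 19
67830 = 2 · 3 · 5 · 7 · 17 · 19, which has 6 distinct prime factors.

6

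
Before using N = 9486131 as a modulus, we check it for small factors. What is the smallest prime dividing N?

73

9486131 is odd.
Digit sum 32, not divisible by 3.
Ends in 1: not divisible by 5.
7: 9486131 = 7·1355161 + 4
11: 9486131 = 11·862375 + 6
13: 9486131 = 13·729702 + 5
17: 9486131 = 17·558007 + 12
19: 9486131 = 19·499270 + 1
23: 9486131 = 23·412440 + 11
29: 9486131 = 29·327107 + 28
31: 9486131 = 31·306004 + 7
37: 9486131 = 37·256381 + 34
41: 9486131 = 41·231369 + 2
43: 9486131 = 43·220607 + 30
47: 9486131 = 47·201832 + 27
53: 9486131 = 53·178983 + 32
59: 9486131 = 59·160781 + 52
61: 9486131 = 61·155510 + 21
67: 9486131 = 67·141584 + 3
71: 9486131 = 71·133607 + 34
73: 9486131 = 73·129947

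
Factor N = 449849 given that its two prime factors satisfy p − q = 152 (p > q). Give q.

599

Since p = q + 152, we have 449849 = q(q + 152), so q² + 152q − 449849 = 0.
Discriminant: 152² + 4·449849 = 23104 + 1799396 = 1822500; √1822500 = 1350.
q = (−152 + 1350)/2 = 599, and p = q + 152 = 751.
Check: 599 · 751 = 449849.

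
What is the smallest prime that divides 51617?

71

51617 is odd.
Digit sum 20, not divisible by 3.
Ends in 7: not divisible by 5.
7: 51617 = 7·7373 + 6
11: 51617 = 11·4692 + 5
13: 51617 = 13·3970 + 7
17: 51617 = 17·3036 + 5
19: 51617 = 19·2716 + 13
23: 51617 = 23·2244 + 5
29: 51617 = 29·1779 + 26
31: 51617 = 31·1665 + 2
37: 51617 = 37·1395 + 2
41: 51617 = 41·1258 + 39
43: 51617 = 43·1200 + 17
47: 51617 = 47·1098 + 11
53: 51617 = 53·973 + 48
59: 51617 = 59·874 + 51
61: 51617 = 61·846 + 11
67: 51617 = 67·770 + 27
71: 51617 = 71·727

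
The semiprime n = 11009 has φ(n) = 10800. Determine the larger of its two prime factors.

109

φ(n) = (p−1)(q−1) = n − (p+q) + 1, so p + q = 11009 − 10800 + 1 = 210.
p and q are the roots of t² − 210t + 11009 = 0.
Discriminant: 210² − 4·11009 = 44100 − 44036 = 64; √64 = 8.
q = (210 − 8)/2 = 101, p = (210 + 8)/2 = 109.
Check: 101 · 109 = 11009.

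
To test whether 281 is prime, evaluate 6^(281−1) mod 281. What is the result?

1

6^1 ≡ 6 (mod 281)
6^2 ≡ 6^2 = 36 ≡ 36 (mod 281)
6^4 ≡ 36^2 = 1296 ≡ 172 (mod 281)
6^8 ≡ 172^2 = 29584 ≡ 79 (mod 281)
6^16 ≡ 79^2 = 6241 ≡ 59 (mod 281)
6^32 ≡ 59^2 = 3481 ≡ 109 (mod 281)
6^64 ≡ 109^2 = 11881 ≡ 79 (mod 281)
6^128 ≡ 79^2 = 6241 ≡ 59 (mod 281)
6^256 ≡ 59^2 = 3481 ≡ 109 (mod 281)
280 = 256 + 16 + 8 in binary powers of 2.
So 6^280 ≡ 109 · 59 · 79 ≡ 1 (mod 281).
Since the result is 1, base 6 gives no evidence that 281 is composite.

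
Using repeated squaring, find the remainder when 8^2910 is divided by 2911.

2664

8^1 ≡ 8 (mod 2911)
8^2 ≡ 8^2 = 64 ≡ 64 (mod 2911)
8^4 ≡ 64^2 = 4096 ≡ 1185 (mod 2911)
8^8 ≡ 1185^2 = 1404225 ≡ 1123 (mod 2911)
8^16 ≡ 1123^2 = 1261129 ≡ 666 (mod 2911)
8^32 ≡ 666^2 = 443556 ≡ 1084 (mod 2911)
8^64 ≡ 1084^2 = 1175056 ≡ 1923 (mod 2911)
8^128 ≡ 1923^2 = 3697929 ≡ 959 (mod 2911)
8^256 ≡ 959^2 = 919681 ≡ 2716 (mod 2911)
8^512 ≡ 2716^2 = 7376656 ≡ 182 (mod 2911)
8^1024 ≡ 182^2 = 33124 ≡ 1103 (mod 2911)
8^2048 ≡ 1103^2 = 1216609 ≡ 2722 (mod 2911)
2910 = 2048 + 512 + 256 + 64 + 16 + 8 + 4 + 2 in binary powers of 2.
So 8^2910 ≡ 2722 · 182 · 2716 · 1923 · 666 · 1123 · 1185 · 64 ≡ 2664 (mod 2911).
Since 2664 ≠ 1, base 8 is a Fermat witness: 2911 is composite.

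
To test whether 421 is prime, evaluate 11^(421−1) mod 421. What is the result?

1

11^1 ≡ 11 (mod 421)
11^2 ≡ 11^2 = 121 ≡ 121 (mod 421)
11^4 ≡ 121^2 = 14641 ≡ 327 (mod 421)
11^8 ≡ 327^2 = 106929 ≡ 416 (mod 421)
11^16 ≡ 416^2 = 173056 ≡ 25 (mod 421)
11^32 ≡ 25^2 = 625 ≡ 204 (mod 421)
11^64 ≡ 204^2 = 41616 ≡ 358 (mod 421)
11^128 ≡ 358^2 = 128164 ≡ 180 (mod 421)
11^256 ≡ 180^2 = 32400 ≡ 404 (mod 421)
420 = 256 + 128 + 32 + 4 in binary powers of 2.
So 11^420 ≡ 404 · 180 · 204 · 327 ≡ 1 (mod 421).
Since the result is 1, base 11 gives no evidence that 421 is composite.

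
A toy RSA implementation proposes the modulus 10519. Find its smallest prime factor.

10519 is odd.
Digit sum 16, not divisible by 3.
Ends in 9: not divisible by 5.
7: 10519 = 7·1502 + 5
11: 10519 = 11·956 + 3
13: 10519 = 13·809 + 2
17: 10519 = 17·618 + 13
19: 10519 = 19·553 + 12
23: 10519 = 23·457 + 8
29: 10519 = 29·362 + 21
31: 10519 = 31·339 + 10
37: 10519 = 37·284 + 11
41: 10519 = 41·256 + 23
43: 10519 = 43·244 + 27
47: 10519 = 47·223 + 38
53: 10519 = 53·198 + 25
59: 10519 = 59·178 + 17
61: 10519 = 61·172 + 27
67: 10519 = 67·157

67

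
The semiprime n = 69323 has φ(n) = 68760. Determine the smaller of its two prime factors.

φ(n) = (p−1)(q−1) = n − (p+q) + 1, so p + q = 69323 − 68760 + 1 = 564.
p and q are the roots of t² − 564t + 69323 = 0.
Discriminant: 564² − 4·69323 = 318096 − 277292 = 40804; √40804 = 202.
q = (564 − 202)/2 = 181, p = (564 + 202)/2 = 383.
Check: 181 · 383 = 69323.

181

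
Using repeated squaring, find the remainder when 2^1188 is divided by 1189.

2^1 ≡ 2 (mod 1189)
2^2 ≡ 2^2 = 4 ≡ 4 (mod 1189)
2^4 ≡ 4^2 = 16 ≡ 16 (mod 1189)
2^8 ≡ 16^2 = 256 ≡ 256 (mod 1189)
2^16 ≡ 256^2 = 65536 ≡ 141 (mod 1189)
2^32 ≡ 141^2 = 19881 ≡ 857 (mod 1189)
2^64 ≡ 857^2 = 734449 ≡ 836 (mod 1189)
2^128 ≡ 836^2 = 698896 ≡ 953 (mod 1189)
2^256 ≡ 953^2 = 908209 ≡ 1002 (mod 1189)
2^512 ≡ 1002^2 = 1004004 ≡ 488 (mod 1189)
2^1024 ≡ 488^2 = 238144 ≡ 344 (mod 1189)
1188 = 1024 + 128 + 32 + 4 in binary powers of 2.
So 2^1188 ≡ 344 · 953 · 857 · 16 ≡ 297 (mod 1189).
Since 297 ≠ 1, base 2 is a Fermat witness: 1189 is composite.

297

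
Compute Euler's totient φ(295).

232

Factor: 295 = 5 · 59.
φ(295) = (5−1) · (59−1) = 4 · 58 = 232.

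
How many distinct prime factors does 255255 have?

255255 = 3 · 85085
85085 = 5 · 17017
17017 = 7 · 2431
2431 = 11 · 221
221 = 13 · 17
255255 = 3 · 5 · 7 · 11 · 13 · 17, which has 6 distinct prime factors.

6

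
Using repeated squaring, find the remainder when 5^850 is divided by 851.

818

5^1 ≡ 5 (mod 851)
5^2 ≡ 5^2 = 25 ≡ 25 (mod 851)
5^4 ≡ 25^2 = 625 ≡ 625 (mod 851)
5^8 ≡ 625^2 = 390625 ≡ 16 (mod 851)
5^16 ≡ 16^2 = 256 ≡ 256 (mod 851)
5^32 ≡ 256^2 = 65536 ≡ 9 (mod 851)
5^64 ≡ 9^2 = 81 ≡ 81 (mod 851)
5^128 ≡ 81^2 = 6561 ≡ 604 (mod 851)
5^256 ≡ 604^2 = 364816 ≡ 588 (mod 851)
5^512 ≡ 588^2 = 345744 ≡ 238 (mod 851)
850 = 512 + 256 + 64 + 16 + 2 in binary powers of 2.
So 5^850 ≡ 238 · 588 · 81 · 256 · 25 ≡ 818 (mod 851).
Since 818 ≠ 1, base 5 is a Fermat witness: 851 is composite.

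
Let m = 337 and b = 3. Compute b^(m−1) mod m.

1

3^1 ≡ 3 (mod 337)
3^2 ≡ 3^2 = 9 ≡ 9 (mod 337)
3^4 ≡ 9^2 = 81 ≡ 81 (mod 337)
3^8 ≡ 81^2 = 6561 ≡ 158 (mod 337)
3^16 ≡ 158^2 = 24964 ≡ 26 (mod 337)
3^32 ≡ 26^2 = 676 ≡ 2 (mod 337)
3^64 ≡ 2^2 = 4 ≡ 4 (mod 337)
3^128 ≡ 4^2 = 16 ≡ 16 (mod 337)
3^256 ≡ 16^2 = 256 ≡ 256 (mod 337)
336 = 256 + 64 + 16 in binary powers of 2.
So 3^336 ≡ 256 · 4 · 26 ≡ 1 (mod 337).
Since the result is 1, base 3 gives no evidence that 337 is composite.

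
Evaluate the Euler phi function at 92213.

Factor: 92213 = 11 · 83 · 101.
φ(92213) = (11−1) · (83−1) · (101−1) = 10 · 82 · 100 = 82000.

82000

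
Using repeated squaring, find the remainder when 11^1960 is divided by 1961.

11^1 ≡ 11 (mod 1961)
11^2 ≡ 11^2 = 121 ≡ 121 (mod 1961)
11^4 ≡ 121^2 = 14641 ≡ 914 (mod 1961)
11^8 ≡ 914^2 = 835396 ≡ 10 (mod 1961)
11^16 ≡ 10^2 = 100 ≡ 100 (mod 1961)
11^32 ≡ 100^2 = 10000 ≡ 195 (mod 1961)
11^64 ≡ 195^2 = 38025 ≡ 766 (mod 1961)
11^128 ≡ 766^2 = 586756 ≡ 417 (mod 1961)
11^256 ≡ 417^2 = 173889 ≡ 1321 (mod 1961)
11^512 ≡ 1321^2 = 1745041 ≡ 1712 (mod 1961)
11^1024 ≡ 1712^2 = 2930944 ≡ 1210 (mod 1961)
1960 = 1024 + 512 + 256 + 128 + 32 + 8 in binary powers of 2.
So 11^1960 ≡ 1210 · 1712 · 1321 · 417 · 195 · 10 ≡ 1210 (mod 1961).
Since 1210 ≠ 1, base 11 is a Fermat witness: 1961 is composite.

1210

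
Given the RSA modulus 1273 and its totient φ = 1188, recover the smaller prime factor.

φ(n) = (p−1)(q−1) = n − (p+q) + 1, so p + q = 1273 − 1188 + 1 = 86.
p and q are the roots of t² − 86t + 1273 = 0.
Discriminant: 86² − 4·1273 = 7396 − 5092 = 2304; √2304 = 48.
q = (86 − 48)/2 = 19, p = (86 + 48)/2 = 67.
Check: 19 · 67 = 1273.

19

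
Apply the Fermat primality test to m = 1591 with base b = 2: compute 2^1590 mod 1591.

2^1 ≡ 2 (mod 1591)
2^2 ≡ 2^2 = 4 ≡ 4 (mod 1591)
2^4 ≡ 4^2 = 16 ≡ 16 (mod 1591)
2^8 ≡ 16^2 = 256 ≡ 256 (mod 1591)
2^16 ≡ 256^2 = 65536 ≡ 305 (mod 1591)
2^32 ≡ 305^2 = 93025 ≡ 747 (mod 1591)
2^64 ≡ 747^2 = 558009 ≡ 1159 (mod 1591)
2^128 ≡ 1159^2 = 1343281 ≡ 477 (mod 1591)
2^256 ≡ 477^2 = 227529 ≡ 16 (mod 1591)
2^512 ≡ 16^2 = 256 ≡ 256 (mod 1591)
2^1024 ≡ 256^2 = 65536 ≡ 305 (mod 1591)
1590 = 1024 + 512 + 32 + 16 + 4 + 2 in binary powers of 2.
So 2^1590 ≡ 305 · 256 · 747 · 305 · 16 · 4 ≡ 471 (mod 1591).
Since 471 ≠ 1, base 2 is a Fermat witness: 1591 is composite.

471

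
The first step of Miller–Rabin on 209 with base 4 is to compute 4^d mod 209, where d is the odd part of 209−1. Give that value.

209 − 1 = 208 = 2^4 · 13, so d = 13.
4^1 ≡ 4 (mod 209)
4^2 ≡ 4^2 = 16 ≡ 16 (mod 209)
4^4 ≡ 16^2 = 256 ≡ 47 (mod 209)
4^8 ≡ 47^2 = 2209 ≡ 119 (mod 209)
13 = 8 + 4 + 1 in binary powers of 2.
So 4^13 ≡ 119 · 47 · 4 ≡ 9 (mod 209).
Squaring chain: 9 → 81 → 82 → 36; never reaches −1, so base 4 is a Miller–Rabin witness that 209 is composite.

9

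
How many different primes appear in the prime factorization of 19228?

4

19228 = 2^2 · 4807
4807 = 11 · 437
437 = 19 · 23
19228 = 2^2 · 11 · 19 · 23, which has 4 distinct prime factors.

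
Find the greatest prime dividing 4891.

73

4891 = 67 · 73
73 is prime.
So 4891 = 67 · 73; the largest prime factor is 73.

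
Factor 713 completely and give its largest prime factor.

713 = 23 · 31
31 is prime.
So 713 = 23 · 31; the largest prime factor is 31.

31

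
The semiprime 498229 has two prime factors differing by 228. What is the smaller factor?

Since p = q + 228, we have 498229 = q(q + 228), so q² + 228q − 498229 = 0.
Discriminant: 228² + 4·498229 = 51984 + 1992916 = 2044900; √2044900 = 1430.
q = (−228 + 1430)/2 = 601, and p = q + 228 = 829.
Check: 601 · 829 = 498229.

601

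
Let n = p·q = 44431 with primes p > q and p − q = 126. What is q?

Since p = q + 126, we have 44431 = q(q + 126), so q² + 126q − 44431 = 0.
Discriminant: 126² + 4·44431 = 15876 + 177724 = 193600; √193600 = 440.
q = (−126 + 440)/2 = 157, and p = q + 126 = 283.
Check: 157 · 283 = 44431.

157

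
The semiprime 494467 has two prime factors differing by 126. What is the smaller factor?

643

Since p = q + 126, we have 494467 = q(q + 126), so q² + 126q − 494467 = 0.
Discriminant: 126² + 4·494467 = 15876 + 1977868 = 1993744; √1993744 = 1412.
q = (−126 + 1412)/2 = 643, and p = q + 126 = 769.
Check: 643 · 769 = 494467.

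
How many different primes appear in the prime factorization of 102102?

102102 = 2 · 51051
51051 = 3 · 17017
17017 = 7 · 2431
2431 = 11 · 221
221 = 13 · 17
102102 = 2 · 3 · 7 · 11 · 13 · 17, which has 6 distinct prime factors.

6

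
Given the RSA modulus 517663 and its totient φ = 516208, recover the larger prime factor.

839

φ(n) = (p−1)(q−1) = n − (p+q) + 1, so p + q = 517663 − 516208 + 1 = 1456.
p and q are the roots of t² − 1456t + 517663 = 0.
Discriminant: 1456² − 4·517663 = 2119936 − 2070652 = 49284; √49284 = 222.
q = (1456 − 222)/2 = 617, p = (1456 + 222)/2 = 839.
Check: 617 · 839 = 517663.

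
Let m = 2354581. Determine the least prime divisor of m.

67

2354581 is odd.
Digit sum 28, not divisible by 3.
Ends in 1: not divisible by 5.
7: 2354581 = 7·336368 + 5
11: 2354581 = 11·214052 + 9
13: 2354581 = 13·181121 + 8
17: 2354581 = 17·138504 + 13
19: 2354581 = 19·123925 + 6
23: 2354581 = 23·102373 + 2
29: 2354581 = 29·81192 + 13
31: 2354581 = 31·75954 + 7
37: 2354581 = 37·63637 + 12
41: 2354581 = 41·57428 + 33
43: 2354581 = 43·54757 + 30
47: 2354581 = 47·50097 + 22
53: 2354581 = 53·44426 + 3
59: 2354581 = 59·39908 + 9
61: 2354581 = 61·38599 + 42
67: 2354581 = 67·35143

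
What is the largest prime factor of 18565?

18565 = 5 · 3713
3713 = 47 · 79
79 is prime.
So 18565 = 5 · 47 · 79; the largest prime factor is 79.

79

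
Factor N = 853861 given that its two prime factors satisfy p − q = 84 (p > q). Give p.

967

Since p = q + 84, we have 853861 = q(q + 84), so q² + 84q − 853861 = 0.
Discriminant: 84² + 4·853861 = 7056 + 3415444 = 3422500; √3422500 = 1850.
q = (−84 + 1850)/2 = 883, and p = q + 84 = 967.
Check: 883 · 967 = 853861.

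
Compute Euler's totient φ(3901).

3772

Factor: 3901 = 47 · 83.
φ(3901) = (47−1) · (83−1) = 46 · 82 = 3772.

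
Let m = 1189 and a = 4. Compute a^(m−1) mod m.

4^1 ≡ 4 (mod 1189)
4^2 ≡ 4^2 = 16 ≡ 16 (mod 1189)
4^4 ≡ 16^2 = 256 ≡ 256 (mod 1189)
4^8 ≡ 256^2 = 65536 ≡ 141 (mod 1189)
4^16 ≡ 141^2 = 19881 ≡ 857 (mod 1189)
4^32 ≡ 857^2 = 734449 ≡ 836 (mod 1189)
4^64 ≡ 836^2 = 698896 ≡ 953 (mod 1189)
4^128 ≡ 953^2 = 908209 ≡ 1002 (mod 1189)
4^256 ≡ 1002^2 = 1004004 ≡ 488 (mod 1189)
4^512 ≡ 488^2 = 238144 ≡ 344 (mod 1189)
4^1024 ≡ 344^2 = 118336 ≡ 625 (mod 1189)
1188 = 1024 + 128 + 32 + 4 in binary powers of 2.
So 4^1188 ≡ 625 · 1002 · 836 · 256 ≡ 223 (mod 1189).
Since 223 ≠ 1, base 4 is a Fermat witness: 1189 is composite.

223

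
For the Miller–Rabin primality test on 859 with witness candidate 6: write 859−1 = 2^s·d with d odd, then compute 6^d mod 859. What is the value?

859 − 1 = 858 = 2^1 · 429, so d = 429.
6^1 ≡ 6 (mod 859)
6^2 ≡ 6^2 = 36 ≡ 36 (mod 859)
6^4 ≡ 36^2 = 1296 ≡ 437 (mod 859)
6^8 ≡ 437^2 = 190969 ≡ 271 (mod 859)
6^16 ≡ 271^2 = 73441 ≡ 426 (mod 859)
6^32 ≡ 426^2 = 181476 ≡ 227 (mod 859)
6^64 ≡ 227^2 = 51529 ≡ 848 (mod 859)
6^128 ≡ 848^2 = 719104 ≡ 121 (mod 859)
6^256 ≡ 121^2 = 14641 ≡ 38 (mod 859)
429 = 256 + 128 + 32 + 8 + 4 + 1 in binary powers of 2.
So 6^429 ≡ 38 · 121 · 227 · 271 · 437 · 6 ≡ 1 (mod 859).
Since 6^d ≡ 1 (mod 859), base 6 does not prove 859 composite.

1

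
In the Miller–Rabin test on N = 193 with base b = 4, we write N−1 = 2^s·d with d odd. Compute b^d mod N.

64

193 − 1 = 192 = 2^6 · 3, so d = 3.
4^1 ≡ 4 (mod 193)
4^2 ≡ 4^2 = 16 ≡ 16 (mod 193)
3 = 2 + 1 in binary powers of 2.
So 4^3 ≡ 16 · 4 ≡ 64 (mod 193).
Squaring chain: 64 → 43 → 112 → 192 → 1 → 1; reaches −1, so base 4 does not prove 193 composite.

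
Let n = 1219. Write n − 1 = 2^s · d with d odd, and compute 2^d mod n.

1219 − 1 = 1218 = 2^1 · 609, so d = 609.
2^1 ≡ 2 (mod 1219)
2^2 ≡ 2^2 = 4 ≡ 4 (mod 1219)
2^4 ≡ 4^2 = 16 ≡ 16 (mod 1219)
2^8 ≡ 16^2 = 256 ≡ 256 (mod 1219)
2^16 ≡ 256^2 = 65536 ≡ 929 (mod 1219)
2^32 ≡ 929^2 = 863041 ≡ 1208 (mod 1219)
2^64 ≡ 1208^2 = 1459264 ≡ 121 (mod 1219)
2^128 ≡ 121^2 = 14641 ≡ 13 (mod 1219)
2^256 ≡ 13^2 = 169 ≡ 169 (mod 1219)
2^512 ≡ 169^2 = 28561 ≡ 524 (mod 1219)
609 = 512 + 64 + 32 + 1 in binary powers of 2.
So 2^609 ≡ 524 · 121 · 1208 · 2 ≡ 867 (mod 1219).
Squaring chain: 867; never reaches −1, so base 2 is a Miller–Rabin witness that 1219 is composite.

867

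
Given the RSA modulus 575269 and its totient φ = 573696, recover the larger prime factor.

997

φ(n) = (p−1)(q−1) = n − (p+q) + 1, so p + q = 575269 − 573696 + 1 = 1574.
p and q are the roots of t² − 1574t + 575269 = 0.
Discriminant: 1574² − 4·575269 = 2477476 − 2301076 = 176400; √176400 = 420.
q = (1574 − 420)/2 = 577, p = (1574 + 420)/2 = 997.
Check: 577 · 997 = 575269.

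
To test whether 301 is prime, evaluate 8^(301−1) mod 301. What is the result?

8^1 ≡ 8 (mod 301)
8^2 ≡ 8^2 = 64 ≡ 64 (mod 301)
8^4 ≡ 64^2 = 4096 ≡ 183 (mod 301)
8^8 ≡ 183^2 = 33489 ≡ 78 (mod 301)
8^16 ≡ 78^2 = 6084 ≡ 64 (mod 301)
8^32 ≡ 64^2 = 4096 ≡ 183 (mod 301)
8^64 ≡ 183^2 = 33489 ≡ 78 (mod 301)
8^128 ≡ 78^2 = 6084 ≡ 64 (mod 301)
8^256 ≡ 64^2 = 4096 ≡ 183 (mod 301)
300 = 256 + 32 + 8 + 4 in binary powers of 2.
So 8^300 ≡ 183 · 183 · 78 · 183 ≡ 274 (mod 301).
Since 274 ≠ 1, base 8 is a Fermat witness: 301 is composite.

274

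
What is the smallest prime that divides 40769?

40769 is odd.
Digit sum 26, not divisible by 3.
Ends in 9: not divisible by 5.
7: 40769 = 7·5824 + 1
11: 40769 = 11·3706 + 3
13: 40769 = 13·3136 + 1
17: 40769 = 17·2398 + 3
19: 40769 = 19·2145 + 14
23: 40769 = 23·1772 + 13
29: 40769 = 29·1405 + 24
31: 40769 = 31·1315 + 4
37: 40769 = 37·1101 + 32
41: 40769 = 41·994 + 15
43: 40769 = 43·948 + 5
47: 40769 = 47·867 + 20
53: 40769 = 53·769 + 12
59: 40769 = 59·691

59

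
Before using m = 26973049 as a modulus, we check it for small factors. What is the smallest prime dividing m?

26973049 is odd.
Digit sum 40, not divisible by 3.
Ends in 9: not divisible by 5.
7: 26973049 = 7·3853292 + 5
11: 26973049 = 11·2452095 + 4
13: 26973049 = 13·2074849 + 12
17: 26973049 = 17·1586649 + 16
19: 26973049 = 19·1419634 + 3
23: 26973049 = 23·1172741 + 6
29: 26973049 = 29·930105 + 4
31: 26973049 = 31·870098 + 11
37: 26973049 = 37·729001 + 12
41: 26973049 = 41·657879 + 10
43: 26973049 = 43·627280 + 9
47: 26973049 = 47·573894 + 31
53: 26973049 = 53·508925 + 24
59: 26973049 = 59·457170 + 19
61: 26973049 = 61·442181 + 8
67: 26973049 = 67·402582 + 55
71: 26973049 = 71·379902 + 7
73: 26973049 = 73·369493 + 60
79: 26973049 = 79·341431

79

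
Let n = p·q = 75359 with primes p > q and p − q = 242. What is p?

Since p = q + 242, we have 75359 = q(q + 242), so q² + 242q − 75359 = 0.
Discriminant: 242² + 4·75359 = 58564 + 301436 = 360000; √360000 = 600.
q = (−242 + 600)/2 = 179, and p = q + 242 = 421.
Check: 179 · 421 = 75359.

421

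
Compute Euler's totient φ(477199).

Factor: 477199 = 41 · 103 · 113.
φ(477199) = (41−1) · (103−1) · (113−1) = 40 · 102 · 112 = 456960.

456960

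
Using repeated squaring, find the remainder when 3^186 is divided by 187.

3^1 ≡ 3 (mod 187)
3^2 ≡ 3^2 = 9 ≡ 9 (mod 187)
3^4 ≡ 9^2 = 81 ≡ 81 (mod 187)
3^8 ≡ 81^2 = 6561 ≡ 16 (mod 187)
3^16 ≡ 16^2 = 256 ≡ 69 (mod 187)
3^32 ≡ 69^2 = 4761 ≡ 86 (mod 187)
3^64 ≡ 86^2 = 7396 ≡ 103 (mod 187)
3^128 ≡ 103^2 = 10609 ≡ 137 (mod 187)
186 = 128 + 32 + 16 + 8 + 2 in binary powers of 2.
So 3^186 ≡ 137 · 86 · 69 · 16 · 9 ≡ 25 (mod 187).
Since 25 ≠ 1, base 3 is a Fermat witness: 187 is composite.

25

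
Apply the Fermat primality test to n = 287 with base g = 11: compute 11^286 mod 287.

74

11^1 ≡ 11 (mod 287)
11^2 ≡ 11^2 = 121 ≡ 121 (mod 287)
11^4 ≡ 121^2 = 14641 ≡ 4 (mod 287)
11^8 ≡ 4^2 = 16 ≡ 16 (mod 287)
11^16 ≡ 16^2 = 256 ≡ 256 (mod 287)
11^32 ≡ 256^2 = 65536 ≡ 100 (mod 287)
11^64 ≡ 100^2 = 10000 ≡ 242 (mod 287)
11^128 ≡ 242^2 = 58564 ≡ 16 (mod 287)
11^256 ≡ 16^2 = 256 ≡ 256 (mod 287)
286 = 256 + 16 + 8 + 4 + 2 in binary powers of 2.
So 11^286 ≡ 256 · 256 · 16 · 4 · 121 ≡ 74 (mod 287).
Since 74 ≠ 1, base 11 is a Fermat witness: 287 is composite.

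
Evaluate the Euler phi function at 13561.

Factor: 13561 = 71 · 191.
φ(13561) = (71−1) · (191−1) = 70 · 190 = 13300.

13300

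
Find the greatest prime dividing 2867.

61

2867 = 47 · 61
61 is prime.
So 2867 = 47 · 61; the largest prime factor is 61.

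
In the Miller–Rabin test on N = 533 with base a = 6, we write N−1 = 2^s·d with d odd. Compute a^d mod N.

188

533 − 1 = 532 = 2^2 · 133, so d = 133.
6^1 ≡ 6 (mod 533)
6^2 ≡ 6^2 = 36 ≡ 36 (mod 533)
6^4 ≡ 36^2 = 1296 ≡ 230 (mod 533)
6^8 ≡ 230^2 = 52900 ≡ 133 (mod 533)
6^16 ≡ 133^2 = 17689 ≡ 100 (mod 533)
6^32 ≡ 100^2 = 10000 ≡ 406 (mod 533)
6^64 ≡ 406^2 = 164836 ≡ 139 (mod 533)
6^128 ≡ 139^2 = 19321 ≡ 133 (mod 533)
133 = 128 + 4 + 1 in binary powers of 2.
So 6^133 ≡ 133 · 230 · 6 ≡ 188 (mod 533).
Squaring chain: 188 → 166; never reaches −1, so base 6 is a Miller–Rabin witness that 533 is composite.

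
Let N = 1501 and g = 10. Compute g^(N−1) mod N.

10^1 ≡ 10 (mod 1501)
10^2 ≡ 10^2 = 100 ≡ 100 (mod 1501)
10^4 ≡ 100^2 = 10000 ≡ 994 (mod 1501)
10^8 ≡ 994^2 = 988036 ≡ 378 (mod 1501)
10^16 ≡ 378^2 = 142884 ≡ 289 (mod 1501)
10^32 ≡ 289^2 = 83521 ≡ 966 (mod 1501)
10^64 ≡ 966^2 = 933156 ≡ 1035 (mod 1501)
10^128 ≡ 1035^2 = 1071225 ≡ 1012 (mod 1501)
10^256 ≡ 1012^2 = 1024144 ≡ 462 (mod 1501)
10^512 ≡ 462^2 = 213444 ≡ 302 (mod 1501)
10^1024 ≡ 302^2 = 91204 ≡ 1144 (mod 1501)
1500 = 1024 + 256 + 128 + 64 + 16 + 8 + 4 in binary powers of 2.
So 10^1500 ≡ 1144 · 462 · 1012 · 1035 · 289 · 378 · 994 ≡ 144 (mod 1501).
Since 144 ≠ 1, base 10 is a Fermat witness: 1501 is composite.

144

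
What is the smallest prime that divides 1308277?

1308277 is odd.
Digit sum 28, not divisible by 3.
Ends in 7: not divisible by 5.
7: 1308277 = 7·186896 + 5
11: 1308277 = 11·118934 + 3
13: 1308277 = 13·100636 + 9
17: 1308277 = 17·76957 + 8
19: 1308277 = 19·68856 + 13
23: 1308277 = 23·56881 + 14
29: 1308277 = 29·45113

29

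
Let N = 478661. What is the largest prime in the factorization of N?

83

478661 = 73 · 6557
6557 = 79 · 83
83 is prime.
So 478661 = 73 · 79 · 83; the largest prime factor is 83.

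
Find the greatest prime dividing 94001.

67

94001 = 23 · 4087
4087 = 61 · 67
67 is prime.
So 94001 = 23 · 61 · 67; the largest prime factor is 67.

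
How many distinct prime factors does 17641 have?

3

17641 = 13 · 1357
1357 = 23 · 59
17641 = 13 · 23 · 59, which has 3 distinct prime factors.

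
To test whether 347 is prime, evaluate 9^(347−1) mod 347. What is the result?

9^1 ≡ 9 (mod 347)
9^2 ≡ 9^2 = 81 ≡ 81 (mod 347)
9^4 ≡ 81^2 = 6561 ≡ 315 (mod 347)
9^8 ≡ 315^2 = 99225 ≡ 330 (mod 347)
9^16 ≡ 330^2 = 108900 ≡ 289 (mod 347)
9^32 ≡ 289^2 = 83521 ≡ 241 (mod 347)
9^64 ≡ 241^2 = 58081 ≡ 132 (mod 347)
9^128 ≡ 132^2 = 17424 ≡ 74 (mod 347)
9^256 ≡ 74^2 = 5476 ≡ 271 (mod 347)
346 = 256 + 64 + 16 + 8 + 2 in binary powers of 2.
So 9^346 ≡ 271 · 132 · 289 · 330 · 81 ≡ 1 (mod 347).
Since the result is 1, base 9 gives no evidence that 347 is composite.

1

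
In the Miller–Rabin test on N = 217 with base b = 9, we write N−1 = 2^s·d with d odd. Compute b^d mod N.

64

217 − 1 = 216 = 2^3 · 27, so d = 27.
9^1 ≡ 9 (mod 217)
9^2 ≡ 9^2 = 81 ≡ 81 (mod 217)
9^4 ≡ 81^2 = 6561 ≡ 51 (mod 217)
9^8 ≡ 51^2 = 2601 ≡ 214 (mod 217)
9^16 ≡ 214^2 = 45796 ≡ 9 (mod 217)
27 = 16 + 8 + 2 + 1 in binary powers of 2.
So 9^27 ≡ 9 · 214 · 81 · 9 ≡ 64 (mod 217).
Squaring chain: 64 → 190 → 78; never reaches −1, so base 9 is a Miller–Rabin witness that 217 is composite.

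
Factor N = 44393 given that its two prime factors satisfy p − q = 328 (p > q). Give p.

Since p = q + 328, we have 44393 = q(q + 328), so q² + 328q − 44393 = 0.
Discriminant: 328² + 4·44393 = 107584 + 177572 = 285156; √285156 = 534.
q = (−328 + 534)/2 = 103, and p = q + 328 = 431.
Check: 103 · 431 = 44393.

431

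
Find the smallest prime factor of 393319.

393319 is odd.
Digit sum 28, not divisible by 3.
Ends in 9: not divisible by 5.
7: 393319 = 7·56188 + 3
11: 393319 = 11·35756 + 3
13: 393319 = 13·30255 + 4
17: 393319 = 17·23136 + 7
19: 393319 = 19·20701

19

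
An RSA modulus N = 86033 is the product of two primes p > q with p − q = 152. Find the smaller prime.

Since p = q + 152, we have 86033 = q(q + 152), so q² + 152q − 86033 = 0.
Discriminant: 152² + 4·86033 = 23104 + 344132 = 367236; √367236 = 606.
q = (−152 + 606)/2 = 227, and p = q + 152 = 379.
Check: 227 · 379 = 86033.

227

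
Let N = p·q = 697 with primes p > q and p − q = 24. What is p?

41

Since p = q + 24, we have 697 = q(q + 24), so q² + 24q − 697 = 0.
Discriminant: 24² + 4·697 = 576 + 2788 = 3364; √3364 = 58.
q = (−24 + 58)/2 = 17, and p = q + 24 = 41.
Check: 17 · 41 = 697.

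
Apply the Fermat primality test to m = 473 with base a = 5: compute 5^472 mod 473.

5^1 ≡ 5 (mod 473)
5^2 ≡ 5^2 = 25 ≡ 25 (mod 473)
5^4 ≡ 25^2 = 625 ≡ 152 (mod 473)
5^8 ≡ 152^2 = 23104 ≡ 400 (mod 473)
5^16 ≡ 400^2 = 160000 ≡ 126 (mod 473)
5^32 ≡ 126^2 = 15876 ≡ 267 (mod 473)
5^64 ≡ 267^2 = 71289 ≡ 339 (mod 473)
5^128 ≡ 339^2 = 114921 ≡ 455 (mod 473)
5^256 ≡ 455^2 = 207025 ≡ 324 (mod 473)
472 = 256 + 128 + 64 + 16 + 8 in binary powers of 2.
So 5^472 ≡ 324 · 455 · 339 · 126 · 400 ≡ 454 (mod 473).
Since 454 ≠ 1, base 5 is a Fermat witness: 473 is composite.

454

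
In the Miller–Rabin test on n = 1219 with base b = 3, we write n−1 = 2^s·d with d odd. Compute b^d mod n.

1219 − 1 = 1218 = 2^1 · 609, so d = 609.
3^1 ≡ 3 (mod 1219)
3^2 ≡ 3^2 = 9 ≡ 9 (mod 1219)
3^4 ≡ 9^2 = 81 ≡ 81 (mod 1219)
3^8 ≡ 81^2 = 6561 ≡ 466 (mod 1219)
3^16 ≡ 466^2 = 217156 ≡ 174 (mod 1219)
3^32 ≡ 174^2 = 30276 ≡ 1020 (mod 1219)
3^64 ≡ 1020^2 = 1040400 ≡ 593 (mod 1219)
3^128 ≡ 593^2 = 351649 ≡ 577 (mod 1219)
3^256 ≡ 577^2 = 332929 ≡ 142 (mod 1219)
3^512 ≡ 142^2 = 20164 ≡ 660 (mod 1219)
609 = 512 + 64 + 32 + 1 in binary powers of 2.
So 3^609 ≡ 660 · 593 · 1020 · 3 ≡ 403 (mod 1219).
Squaring chain: 403; never reaches −1, so base 3 is a Miller–Rabin witness that 1219 is composite.

403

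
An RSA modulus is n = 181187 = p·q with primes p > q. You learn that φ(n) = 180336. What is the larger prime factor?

φ(n) = (p−1)(q−1) = n − (p+q) + 1, so p + q = 181187 − 180336 + 1 = 852.
p and q are the roots of t² − 852t + 181187 = 0.
Discriminant: 852² − 4·181187 = 725904 − 724748 = 1156; √1156 = 34.
q = (852 − 34)/2 = 409, p = (852 + 34)/2 = 443.
Check: 409 · 443 = 181187.

443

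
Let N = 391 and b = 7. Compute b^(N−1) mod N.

7^1 ≡ 7 (mod 391)
7^2 ≡ 7^2 = 49 ≡ 49 (mod 391)
7^4 ≡ 49^2 = 2401 ≡ 55 (mod 391)
7^8 ≡ 55^2 = 3025 ≡ 288 (mod 391)
7^16 ≡ 288^2 = 82944 ≡ 52 (mod 391)
7^32 ≡ 52^2 = 2704 ≡ 358 (mod 391)
7^64 ≡ 358^2 = 128164 ≡ 307 (mod 391)
7^128 ≡ 307^2 = 94249 ≡ 18 (mod 391)
7^256 ≡ 18^2 = 324 ≡ 324 (mod 391)
390 = 256 + 128 + 4 + 2 in binary powers of 2.
So 7^390 ≡ 324 · 18 · 55 · 49 ≡ 213 (mod 391).
Since 213 ≠ 1, base 7 is a Fermat witness: 391 is composite.

213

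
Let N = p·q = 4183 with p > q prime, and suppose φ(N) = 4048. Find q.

47

φ(n) = (p−1)(q−1) = n − (p+q) + 1, so p + q = 4183 − 4048 + 1 = 136.
p and q are the roots of t² − 136t + 4183 = 0.
Discriminant: 136² − 4·4183 = 18496 − 16732 = 1764; √1764 = 42.
q = (136 − 42)/2 = 47, p = (136 + 42)/2 = 89.
Check: 47 · 89 = 4183.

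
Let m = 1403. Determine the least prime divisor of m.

1403 is odd.
Digit sum 8, not divisible by 3.
Ends in 3: not divisible by 5.
7: 1403 = 7·200 + 3
11: 1403 = 11·127 + 6
13: 1403 = 13·107 + 12
17: 1403 = 17·82 + 9
19: 1403 = 19·73 + 16
23: 1403 = 23·61

23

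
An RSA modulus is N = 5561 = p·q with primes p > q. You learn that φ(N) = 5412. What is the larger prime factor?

φ(n) = (p−1)(q−1) = n − (p+q) + 1, so p + q = 5561 − 5412 + 1 = 150.
p and q are the roots of t² − 150t + 5561 = 0.
Discriminant: 150² − 4·5561 = 22500 − 22244 = 256; √256 = 16.
q = (150 − 16)/2 = 67, p = (150 + 16)/2 = 83.
Check: 67 · 83 = 5561.

83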